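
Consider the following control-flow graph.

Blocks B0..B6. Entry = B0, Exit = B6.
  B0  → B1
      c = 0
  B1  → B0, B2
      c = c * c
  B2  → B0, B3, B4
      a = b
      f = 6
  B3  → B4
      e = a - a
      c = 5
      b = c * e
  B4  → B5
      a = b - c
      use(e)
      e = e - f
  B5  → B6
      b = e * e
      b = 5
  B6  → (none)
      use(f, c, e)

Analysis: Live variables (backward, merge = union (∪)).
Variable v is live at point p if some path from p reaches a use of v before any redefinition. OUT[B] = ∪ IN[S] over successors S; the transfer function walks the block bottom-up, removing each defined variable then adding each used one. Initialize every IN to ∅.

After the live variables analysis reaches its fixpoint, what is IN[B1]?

Answer: {b, c, e}

Trace:
Fixpoint table:
  B0:  IN={b, e}  OUT={b, c, e}
  B1:  IN={b, c, e}  OUT={b, c, e}
  B2:  IN={b, c, e}  OUT={a, b, c, e, f}
  B3:  IN={a, f}  OUT={b, c, e, f}
  B4:  IN={b, c, e, f}  OUT={c, e, f}
  B5:  IN={c, e, f}  OUT={c, e, f}
  B6:  IN={c, e, f}  OUT={}

Merge at B1: OUT[B1] = IN[B0] ⊔ IN[B2] = {b, c, e}
Applying B1's transfer function to that OUT value gives IN[B1] (row B1 above).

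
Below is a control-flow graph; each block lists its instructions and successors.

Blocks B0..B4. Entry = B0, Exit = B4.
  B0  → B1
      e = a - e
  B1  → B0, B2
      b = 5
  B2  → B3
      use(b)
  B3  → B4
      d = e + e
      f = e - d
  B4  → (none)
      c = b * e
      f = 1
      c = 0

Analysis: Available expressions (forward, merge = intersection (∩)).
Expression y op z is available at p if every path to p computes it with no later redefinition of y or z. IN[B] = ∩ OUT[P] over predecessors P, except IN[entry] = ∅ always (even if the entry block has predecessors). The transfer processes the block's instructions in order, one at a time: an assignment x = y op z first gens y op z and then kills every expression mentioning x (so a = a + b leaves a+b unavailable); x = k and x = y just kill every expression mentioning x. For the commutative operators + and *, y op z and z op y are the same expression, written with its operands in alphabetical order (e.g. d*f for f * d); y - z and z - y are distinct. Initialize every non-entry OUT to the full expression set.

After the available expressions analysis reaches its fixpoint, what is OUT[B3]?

Answer: {e+e, e-d}

Working:
Per-block solution:
  B0: | IN={} | OUT={}
  B1: | IN={} | OUT={}
  B2: | IN={} | OUT={}
  B3: | IN={} | OUT={e+e, e-d}
  B4: | IN={e+e, e-d} | OUT={b*e, e+e, e-d}

Merge at B3: IN[B3] = OUT[B2] = {}
Applying B3's transfer function to that IN value gives OUT[B3] (row B3 above).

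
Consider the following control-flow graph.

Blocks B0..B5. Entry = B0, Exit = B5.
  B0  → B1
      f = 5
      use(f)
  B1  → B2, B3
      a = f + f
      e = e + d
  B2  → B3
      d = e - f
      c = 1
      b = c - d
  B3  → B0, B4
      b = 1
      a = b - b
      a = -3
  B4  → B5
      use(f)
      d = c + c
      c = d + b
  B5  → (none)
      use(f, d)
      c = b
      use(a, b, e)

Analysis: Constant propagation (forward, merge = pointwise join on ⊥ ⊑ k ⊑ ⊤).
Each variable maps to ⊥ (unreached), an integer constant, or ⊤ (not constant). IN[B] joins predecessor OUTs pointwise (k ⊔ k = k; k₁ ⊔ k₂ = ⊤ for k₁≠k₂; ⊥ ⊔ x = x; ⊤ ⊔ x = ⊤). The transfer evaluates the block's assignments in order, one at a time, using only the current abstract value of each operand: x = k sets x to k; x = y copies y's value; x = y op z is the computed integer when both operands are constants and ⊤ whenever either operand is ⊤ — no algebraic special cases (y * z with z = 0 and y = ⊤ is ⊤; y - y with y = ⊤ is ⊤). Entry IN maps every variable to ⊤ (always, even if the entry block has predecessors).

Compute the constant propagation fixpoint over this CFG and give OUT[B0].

Answer: {a: ⊤, b: ⊤, c: ⊤, d: ⊤, e: ⊤, f: 5}

Working:
Converged values:
  B0:   IN=(all ⊤)   OUT={f:5; rest ⊤}
  B1:   IN={f:5; rest ⊤}   OUT={a:10, f:5; rest ⊤}
  B2:   IN={a:10, f:5; rest ⊤}   OUT={a:10, c:1, f:5; rest ⊤}
  B3:   IN={a:10, f:5; rest ⊤}   OUT={a:-3, b:1, f:5; rest ⊤}
  B4:   IN={a:-3, b:1, f:5; rest ⊤}   OUT={a:-3, b:1, f:5; rest ⊤}
  B5:   IN={a:-3, b:1, f:5; rest ⊤}   OUT={a:-3, b:1, c:1, f:5; rest ⊤}

Merge at B0 (entry node, so the boundary value (all ⊤) is joined with the incoming edge(s)): IN[B0] = (all ⊤) ⊔ OUT[B3] = {a: ⊤, b: ⊤, c: ⊤, d: ⊤, e: ⊤, f: ⊤}
Applying B0's transfer function to that IN value gives OUT[B0] (row B0 above).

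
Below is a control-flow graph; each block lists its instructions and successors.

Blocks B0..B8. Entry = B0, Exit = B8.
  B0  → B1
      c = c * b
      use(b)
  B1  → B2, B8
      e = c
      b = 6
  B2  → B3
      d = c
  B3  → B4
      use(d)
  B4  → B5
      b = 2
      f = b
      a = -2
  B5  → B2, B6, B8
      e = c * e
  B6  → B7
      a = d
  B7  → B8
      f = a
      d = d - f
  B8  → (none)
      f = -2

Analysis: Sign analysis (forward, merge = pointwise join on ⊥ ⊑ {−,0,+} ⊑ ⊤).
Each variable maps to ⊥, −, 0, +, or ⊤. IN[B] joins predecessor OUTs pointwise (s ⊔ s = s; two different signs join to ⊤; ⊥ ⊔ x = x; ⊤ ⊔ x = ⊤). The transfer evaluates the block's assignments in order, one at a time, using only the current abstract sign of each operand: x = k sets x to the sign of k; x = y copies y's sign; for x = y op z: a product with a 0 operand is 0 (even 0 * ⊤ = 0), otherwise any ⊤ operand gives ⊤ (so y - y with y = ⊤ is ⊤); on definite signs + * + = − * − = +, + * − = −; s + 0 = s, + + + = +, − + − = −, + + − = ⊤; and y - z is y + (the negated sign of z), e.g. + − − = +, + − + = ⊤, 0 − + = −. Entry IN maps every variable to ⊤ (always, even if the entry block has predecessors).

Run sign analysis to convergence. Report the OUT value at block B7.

Answer: {a: ⊤, b: +, c: ⊤, d: ⊤, e: ⊤, f: ⊤}

Trace:
Converged values:
  B0:   IN=(all ⊤)   OUT=(all ⊤)
  B1:   IN=(all ⊤)   OUT={b:+; rest ⊤}
  B2:   IN={b:+; rest ⊤}   OUT={b:+; rest ⊤}
  B3:   IN={b:+; rest ⊤}   OUT={b:+; rest ⊤}
  B4:   IN={b:+; rest ⊤}   OUT={a:-, b:+, f:+; rest ⊤}
  B5:   IN={a:-, b:+, f:+; rest ⊤}   OUT={a:-, b:+, f:+; rest ⊤}
  B6:   IN={a:-, b:+, f:+; rest ⊤}   OUT={b:+, f:+; rest ⊤}
  B7:   IN={b:+, f:+; rest ⊤}   OUT={b:+; rest ⊤}
  B8:   IN={b:+; rest ⊤}   OUT={b:+, f:-; rest ⊤}

Merge at B7: IN[B7] = OUT[B6] = {a: ⊤, b: +, c: ⊤, d: ⊤, e: ⊤, f: +}
Applying B7's transfer function to that IN value gives OUT[B7] (row B7 above).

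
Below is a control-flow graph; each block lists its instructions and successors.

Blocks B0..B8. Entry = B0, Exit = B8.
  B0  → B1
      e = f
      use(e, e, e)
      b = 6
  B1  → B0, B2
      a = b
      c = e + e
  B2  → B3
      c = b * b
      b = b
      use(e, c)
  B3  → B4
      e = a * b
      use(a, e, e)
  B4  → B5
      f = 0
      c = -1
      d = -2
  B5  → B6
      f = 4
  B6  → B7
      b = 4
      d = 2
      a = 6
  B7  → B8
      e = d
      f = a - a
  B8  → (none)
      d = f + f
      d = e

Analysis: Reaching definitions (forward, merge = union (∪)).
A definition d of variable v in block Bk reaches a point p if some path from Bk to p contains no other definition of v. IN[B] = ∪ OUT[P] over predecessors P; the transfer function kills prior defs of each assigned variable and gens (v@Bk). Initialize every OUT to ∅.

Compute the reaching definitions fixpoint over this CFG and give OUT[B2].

Answer: {a@B1, b@B2, c@B2, e@B0}

Trace:
Converged values:
  B0:  IN={a@B1, b@B0, c@B1, e@B0}  OUT={a@B1, b@B0, c@B1, e@B0}
  B1:  IN={a@B1, b@B0, c@B1, e@B0}  OUT={a@B1, b@B0, c@B1, e@B0}
  B2:  IN={a@B1, b@B0, c@B1, e@B0}  OUT={a@B1, b@B2, c@B2, e@B0}
  B3:  IN={a@B1, b@B2, c@B2, e@B0}  OUT={a@B1, b@B2, c@B2, e@B3}
  B4:  IN={a@B1, b@B2, c@B2, e@B3}  OUT={a@B1, b@B2, c@B4, d@B4, e@B3, f@B4}
  B5:  IN={a@B1, b@B2, c@B4, d@B4, e@B3, f@B4}  OUT={a@B1, b@B2, c@B4, d@B4, e@B3, f@B5}
  B6:  IN={a@B1, b@B2, c@B4, d@B4, e@B3, f@B5}  OUT={a@B6, b@B6, c@B4, d@B6, e@B3, f@B5}
  B7:  IN={a@B6, b@B6, c@B4, d@B6, e@B3, f@B5}  OUT={a@B6, b@B6, c@B4, d@B6, e@B7, f@B7}
  B8:  IN={a@B6, b@B6, c@B4, d@B6, e@B7, f@B7}  OUT={a@B6, b@B6, c@B4, d@B8, e@B7, f@B7}

Merge at B2: IN[B2] = OUT[B1] = {a@B1, b@B0, c@B1, e@B0}
Applying B2's transfer function to that IN value gives OUT[B2] (row B2 above).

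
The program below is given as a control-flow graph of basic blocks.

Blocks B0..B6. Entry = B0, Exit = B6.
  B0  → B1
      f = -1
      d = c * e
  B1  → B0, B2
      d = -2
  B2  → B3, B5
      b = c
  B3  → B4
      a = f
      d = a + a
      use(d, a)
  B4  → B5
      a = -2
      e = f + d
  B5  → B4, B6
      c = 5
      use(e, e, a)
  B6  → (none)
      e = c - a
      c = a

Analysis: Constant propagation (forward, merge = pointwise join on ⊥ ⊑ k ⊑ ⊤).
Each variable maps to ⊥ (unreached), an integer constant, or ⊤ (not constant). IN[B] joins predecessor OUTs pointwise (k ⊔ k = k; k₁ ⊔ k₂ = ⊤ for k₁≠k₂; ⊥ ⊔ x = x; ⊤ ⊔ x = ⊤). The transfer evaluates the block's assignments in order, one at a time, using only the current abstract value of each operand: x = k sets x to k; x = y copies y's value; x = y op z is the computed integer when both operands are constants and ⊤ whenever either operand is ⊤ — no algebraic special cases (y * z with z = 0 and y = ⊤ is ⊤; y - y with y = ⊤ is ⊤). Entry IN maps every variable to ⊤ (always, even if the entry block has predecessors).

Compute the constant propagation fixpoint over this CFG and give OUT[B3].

Per-block solution:
  B0:  IN=(all ⊤)  OUT={f:-1; rest ⊤}
  B1:  IN={f:-1; rest ⊤}  OUT={d:-2, f:-1; rest ⊤}
  B2:  IN={d:-2, f:-1; rest ⊤}  OUT={d:-2, f:-1; rest ⊤}
  B3:  IN={d:-2, f:-1; rest ⊤}  OUT={a:-1, d:-2, f:-1; rest ⊤}
  B4:  IN={d:-2, f:-1; rest ⊤}  OUT={a:-2, d:-2, e:-3, f:-1; rest ⊤}
  B5:  IN={d:-2, f:-1; rest ⊤}  OUT={c:5, d:-2, f:-1; rest ⊤}
  B6:  IN={c:5, d:-2, f:-1; rest ⊤}  OUT={d:-2, f:-1; rest ⊤}

Merge at B3: IN[B3] = OUT[B2] = {a: ⊤, b: ⊤, c: ⊤, d: -2, e: ⊤, f: -1}
Applying B3's transfer function to that IN value gives OUT[B3] (row B3 above).

Answer: {a: -1, b: ⊤, c: ⊤, d: -2, e: ⊤, f: -1}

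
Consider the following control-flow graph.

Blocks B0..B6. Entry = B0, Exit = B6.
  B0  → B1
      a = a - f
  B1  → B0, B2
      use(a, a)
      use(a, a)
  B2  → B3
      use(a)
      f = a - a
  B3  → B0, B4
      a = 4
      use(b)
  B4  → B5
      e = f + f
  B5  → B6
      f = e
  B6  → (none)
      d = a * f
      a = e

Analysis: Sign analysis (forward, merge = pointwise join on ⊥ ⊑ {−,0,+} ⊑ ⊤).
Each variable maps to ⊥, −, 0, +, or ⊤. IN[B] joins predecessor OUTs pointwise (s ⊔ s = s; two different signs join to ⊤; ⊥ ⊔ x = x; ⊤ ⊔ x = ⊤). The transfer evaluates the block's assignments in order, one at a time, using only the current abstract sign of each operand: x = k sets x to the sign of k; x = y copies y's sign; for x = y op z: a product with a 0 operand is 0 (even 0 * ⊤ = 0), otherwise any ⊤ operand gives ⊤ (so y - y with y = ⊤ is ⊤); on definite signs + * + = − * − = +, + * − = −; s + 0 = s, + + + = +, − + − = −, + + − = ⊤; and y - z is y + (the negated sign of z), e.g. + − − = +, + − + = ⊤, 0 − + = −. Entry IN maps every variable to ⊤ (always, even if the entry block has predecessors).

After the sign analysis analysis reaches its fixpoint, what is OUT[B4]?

Fixpoint table:
  B0: | IN=(all ⊤) | OUT=(all ⊤)
  B1: | IN=(all ⊤) | OUT=(all ⊤)
  B2: | IN=(all ⊤) | OUT=(all ⊤)
  B3: | IN=(all ⊤) | OUT={a:+; rest ⊤}
  B4: | IN={a:+; rest ⊤} | OUT={a:+; rest ⊤}
  B5: | IN={a:+; rest ⊤} | OUT={a:+; rest ⊤}
  B6: | IN={a:+; rest ⊤} | OUT=(all ⊤)

Merge at B4: IN[B4] = OUT[B3] = {a: +, b: ⊤, c: ⊤, d: ⊤, e: ⊤, f: ⊤}
Applying B4's transfer function to that IN value gives OUT[B4] (row B4 above).

Answer: {a: +, b: ⊤, c: ⊤, d: ⊤, e: ⊤, f: ⊤}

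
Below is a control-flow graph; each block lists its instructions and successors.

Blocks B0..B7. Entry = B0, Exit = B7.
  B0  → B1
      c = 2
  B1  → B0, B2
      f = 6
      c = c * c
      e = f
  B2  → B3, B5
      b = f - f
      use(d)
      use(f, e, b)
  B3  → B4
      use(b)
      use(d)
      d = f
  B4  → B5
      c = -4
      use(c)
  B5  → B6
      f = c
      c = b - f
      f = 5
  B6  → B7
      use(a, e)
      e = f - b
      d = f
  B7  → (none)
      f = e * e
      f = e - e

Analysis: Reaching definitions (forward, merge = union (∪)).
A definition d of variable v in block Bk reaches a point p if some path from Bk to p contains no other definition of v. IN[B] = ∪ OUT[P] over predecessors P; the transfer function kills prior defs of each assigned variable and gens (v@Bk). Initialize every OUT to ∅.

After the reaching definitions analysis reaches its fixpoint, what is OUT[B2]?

Converged values:
  B0:   IN={c@B1, e@B1, f@B1}   OUT={c@B0, e@B1, f@B1}
  B1:   IN={c@B0, e@B1, f@B1}   OUT={c@B1, e@B1, f@B1}
  B2:   IN={c@B1, e@B1, f@B1}   OUT={b@B2, c@B1, e@B1, f@B1}
  B3:   IN={b@B2, c@B1, e@B1, f@B1}   OUT={b@B2, c@B1, d@B3, e@B1, f@B1}
  B4:   IN={b@B2, c@B1, d@B3, e@B1, f@B1}   OUT={b@B2, c@B4, d@B3, e@B1, f@B1}
  B5:   IN={b@B2, c@B1, c@B4, d@B3, e@B1, f@B1}   OUT={b@B2, c@B5, d@B3, e@B1, f@B5}
  B6:   IN={b@B2, c@B5, d@B3, e@B1, f@B5}   OUT={b@B2, c@B5, d@B6, e@B6, f@B5}
  B7:   IN={b@B2, c@B5, d@B6, e@B6, f@B5}   OUT={b@B2, c@B5, d@B6, e@B6, f@B7}

Merge at B2: IN[B2] = OUT[B1] = {c@B1, e@B1, f@B1}
Applying B2's transfer function to that IN value gives OUT[B2] (row B2 above).

Answer: {b@B2, c@B1, e@B1, f@B1}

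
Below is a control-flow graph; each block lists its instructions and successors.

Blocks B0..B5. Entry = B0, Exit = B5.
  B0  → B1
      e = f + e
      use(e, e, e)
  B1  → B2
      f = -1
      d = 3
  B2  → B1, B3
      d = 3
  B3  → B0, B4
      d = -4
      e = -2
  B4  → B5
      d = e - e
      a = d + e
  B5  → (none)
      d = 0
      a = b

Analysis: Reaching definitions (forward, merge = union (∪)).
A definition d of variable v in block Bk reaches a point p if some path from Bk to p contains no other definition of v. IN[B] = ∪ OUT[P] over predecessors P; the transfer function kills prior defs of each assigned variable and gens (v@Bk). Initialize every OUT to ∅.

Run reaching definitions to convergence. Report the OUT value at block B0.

Fixpoint table:
  B0:  IN={d@B3, e@B3, f@B1}  OUT={d@B3, e@B0, f@B1}
  B1:  IN={d@B2, d@B3, e@B0, f@B1}  OUT={d@B1, e@B0, f@B1}
  B2:  IN={d@B1, e@B0, f@B1}  OUT={d@B2, e@B0, f@B1}
  B3:  IN={d@B2, e@B0, f@B1}  OUT={d@B3, e@B3, f@B1}
  B4:  IN={d@B3, e@B3, f@B1}  OUT={a@B4, d@B4, e@B3, f@B1}
  B5:  IN={a@B4, d@B4, e@B3, f@B1}  OUT={a@B5, d@B5, e@B3, f@B1}

Merge at B0 (entry node, so the boundary value {} is joined with the incoming edge(s)): IN[B0] = {} ⊔ OUT[B3] = {d@B3, e@B3, f@B1}
Applying B0's transfer function to that IN value gives OUT[B0] (row B0 above).

Answer: {d@B3, e@B0, f@B1}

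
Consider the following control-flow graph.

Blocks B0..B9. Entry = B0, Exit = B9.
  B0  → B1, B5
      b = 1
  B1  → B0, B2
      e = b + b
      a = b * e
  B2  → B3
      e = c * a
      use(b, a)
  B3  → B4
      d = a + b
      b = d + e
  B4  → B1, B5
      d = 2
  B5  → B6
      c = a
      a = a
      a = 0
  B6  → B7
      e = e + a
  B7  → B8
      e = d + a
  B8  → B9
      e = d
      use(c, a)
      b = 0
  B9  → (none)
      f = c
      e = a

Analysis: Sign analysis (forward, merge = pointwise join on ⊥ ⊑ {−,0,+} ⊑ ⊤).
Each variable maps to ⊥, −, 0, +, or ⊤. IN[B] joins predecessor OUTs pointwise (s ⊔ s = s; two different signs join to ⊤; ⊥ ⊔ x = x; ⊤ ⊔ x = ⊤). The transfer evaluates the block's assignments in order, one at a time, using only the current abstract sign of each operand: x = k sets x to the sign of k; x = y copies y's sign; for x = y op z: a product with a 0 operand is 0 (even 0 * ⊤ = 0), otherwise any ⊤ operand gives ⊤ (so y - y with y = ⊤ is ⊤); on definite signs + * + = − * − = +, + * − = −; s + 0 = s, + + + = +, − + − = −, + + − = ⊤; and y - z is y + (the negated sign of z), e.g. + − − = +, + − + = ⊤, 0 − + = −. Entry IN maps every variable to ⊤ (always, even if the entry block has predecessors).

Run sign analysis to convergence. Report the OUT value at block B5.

Answer: {a: 0, b: ⊤, c: ⊤, d: ⊤, e: ⊤, f: ⊤}

Trace:
Converged values:
  B0: | IN=(all ⊤) | OUT={b:+; rest ⊤}
  B1: | IN=(all ⊤) | OUT=(all ⊤)
  B2: | IN=(all ⊤) | OUT=(all ⊤)
  B3: | IN=(all ⊤) | OUT=(all ⊤)
  B4: | IN=(all ⊤) | OUT={d:+; rest ⊤}
  B5: | IN=(all ⊤) | OUT={a:0; rest ⊤}
  B6: | IN={a:0; rest ⊤} | OUT={a:0; rest ⊤}
  B7: | IN={a:0; rest ⊤} | OUT={a:0; rest ⊤}
  B8: | IN={a:0; rest ⊤} | OUT={a:0, b:0; rest ⊤}
  B9: | IN={a:0, b:0; rest ⊤} | OUT={a:0, b:0, e:0; rest ⊤}

Merge at B5: IN[B5] = OUT[B0] ⊔ OUT[B4] = {a: ⊤, b: ⊤, c: ⊤, d: ⊤, e: ⊤, f: ⊤}
Applying B5's transfer function to that IN value gives OUT[B5] (row B5 above).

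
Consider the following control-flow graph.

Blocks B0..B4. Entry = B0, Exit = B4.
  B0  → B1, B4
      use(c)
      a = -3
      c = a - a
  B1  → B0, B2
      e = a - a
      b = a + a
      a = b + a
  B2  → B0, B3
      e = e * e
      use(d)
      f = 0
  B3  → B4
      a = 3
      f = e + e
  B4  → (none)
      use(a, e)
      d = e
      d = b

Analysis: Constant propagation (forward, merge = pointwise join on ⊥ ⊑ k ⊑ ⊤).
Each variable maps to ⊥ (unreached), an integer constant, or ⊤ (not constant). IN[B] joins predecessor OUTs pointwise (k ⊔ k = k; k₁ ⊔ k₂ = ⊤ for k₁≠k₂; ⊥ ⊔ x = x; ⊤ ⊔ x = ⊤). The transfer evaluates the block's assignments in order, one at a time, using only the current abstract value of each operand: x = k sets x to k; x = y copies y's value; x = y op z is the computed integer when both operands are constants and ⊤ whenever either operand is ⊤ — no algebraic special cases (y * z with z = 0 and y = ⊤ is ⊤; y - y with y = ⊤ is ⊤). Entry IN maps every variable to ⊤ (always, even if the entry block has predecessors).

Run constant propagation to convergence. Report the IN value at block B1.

Fixpoint table:
  B0:  IN=(all ⊤)  OUT={a:-3, c:0; rest ⊤}
  B1:  IN={a:-3, c:0; rest ⊤}  OUT={a:-9, b:-6, c:0, e:0; rest ⊤}
  B2:  IN={a:-9, b:-6, c:0, e:0; rest ⊤}  OUT={a:-9, b:-6, c:0, e:0, f:0; rest ⊤}
  B3:  IN={a:-9, b:-6, c:0, e:0, f:0; rest ⊤}  OUT={a:3, b:-6, c:0, e:0, f:0; rest ⊤}
  B4:  IN={c:0; rest ⊤}  OUT={c:0; rest ⊤}

Merge at B1: IN[B1] = OUT[B0] = {a: -3, b: ⊤, c: 0, d: ⊤, e: ⊤, f: ⊤}

Answer: {a: -3, b: ⊤, c: 0, d: ⊤, e: ⊤, f: ⊤}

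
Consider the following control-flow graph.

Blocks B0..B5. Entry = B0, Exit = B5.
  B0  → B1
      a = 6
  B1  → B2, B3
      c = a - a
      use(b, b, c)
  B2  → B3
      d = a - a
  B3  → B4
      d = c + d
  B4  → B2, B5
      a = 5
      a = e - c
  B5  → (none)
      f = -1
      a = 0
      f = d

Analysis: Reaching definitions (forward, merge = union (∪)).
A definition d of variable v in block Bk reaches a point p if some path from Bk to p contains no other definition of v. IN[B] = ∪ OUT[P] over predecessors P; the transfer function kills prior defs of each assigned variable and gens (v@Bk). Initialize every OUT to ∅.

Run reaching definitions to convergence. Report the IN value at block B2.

Answer: {a@B0, a@B4, c@B1, d@B3}

Trace:
Fixpoint table:
  B0:   IN={}   OUT={a@B0}
  B1:   IN={a@B0}   OUT={a@B0, c@B1}
  B2:   IN={a@B0, a@B4, c@B1, d@B3}   OUT={a@B0, a@B4, c@B1, d@B2}
  B3:   IN={a@B0, a@B4, c@B1, d@B2}   OUT={a@B0, a@B4, c@B1, d@B3}
  B4:   IN={a@B0, a@B4, c@B1, d@B3}   OUT={a@B4, c@B1, d@B3}
  B5:   IN={a@B4, c@B1, d@B3}   OUT={a@B5, c@B1, d@B3, f@B5}

Merge at B2: IN[B2] = OUT[B1] ⊔ OUT[B4] = {a@B0, a@B4, c@B1, d@B3}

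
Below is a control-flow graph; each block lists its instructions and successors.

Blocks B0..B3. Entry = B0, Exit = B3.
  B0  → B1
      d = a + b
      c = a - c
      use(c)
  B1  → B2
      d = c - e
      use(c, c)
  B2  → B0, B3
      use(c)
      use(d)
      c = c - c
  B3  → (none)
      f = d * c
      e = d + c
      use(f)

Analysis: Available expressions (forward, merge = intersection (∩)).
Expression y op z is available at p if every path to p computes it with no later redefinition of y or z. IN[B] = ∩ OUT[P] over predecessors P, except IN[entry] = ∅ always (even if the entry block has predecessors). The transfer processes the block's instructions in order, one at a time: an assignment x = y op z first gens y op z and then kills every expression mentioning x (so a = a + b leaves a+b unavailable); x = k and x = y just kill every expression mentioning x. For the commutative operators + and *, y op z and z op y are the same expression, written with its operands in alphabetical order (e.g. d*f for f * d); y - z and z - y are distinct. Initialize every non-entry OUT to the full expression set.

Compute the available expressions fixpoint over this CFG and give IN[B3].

Converged values:
  B0:   IN={}   OUT={a+b}
  B1:   IN={a+b}   OUT={a+b, c-e}
  B2:   IN={a+b, c-e}   OUT={a+b}
  B3:   IN={a+b}   OUT={a+b, c*d, c+d}

Merge at B3: IN[B3] = OUT[B2] = {a+b}

Answer: {a+b}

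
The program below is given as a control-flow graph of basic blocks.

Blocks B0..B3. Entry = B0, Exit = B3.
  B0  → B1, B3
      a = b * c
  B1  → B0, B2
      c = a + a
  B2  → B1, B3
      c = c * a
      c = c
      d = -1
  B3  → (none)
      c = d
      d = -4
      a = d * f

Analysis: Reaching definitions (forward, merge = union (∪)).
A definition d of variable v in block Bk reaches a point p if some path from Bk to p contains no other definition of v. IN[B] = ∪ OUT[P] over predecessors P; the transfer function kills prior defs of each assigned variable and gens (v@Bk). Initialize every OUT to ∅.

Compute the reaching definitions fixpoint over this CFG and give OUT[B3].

Answer: {a@B3, c@B3, d@B3}

Derivation:
Per-block solution:
  B0:   IN={a@B0, c@B1, d@B2}   OUT={a@B0, c@B1, d@B2}
  B1:   IN={a@B0, c@B1, c@B2, d@B2}   OUT={a@B0, c@B1, d@B2}
  B2:   IN={a@B0, c@B1, d@B2}   OUT={a@B0, c@B2, d@B2}
  B3:   IN={a@B0, c@B1, c@B2, d@B2}   OUT={a@B3, c@B3, d@B3}

Merge at B3: IN[B3] = OUT[B0] ⊔ OUT[B2] = {a@B0, c@B1, c@B2, d@B2}
Applying B3's transfer function to that IN value gives OUT[B3] (row B3 above).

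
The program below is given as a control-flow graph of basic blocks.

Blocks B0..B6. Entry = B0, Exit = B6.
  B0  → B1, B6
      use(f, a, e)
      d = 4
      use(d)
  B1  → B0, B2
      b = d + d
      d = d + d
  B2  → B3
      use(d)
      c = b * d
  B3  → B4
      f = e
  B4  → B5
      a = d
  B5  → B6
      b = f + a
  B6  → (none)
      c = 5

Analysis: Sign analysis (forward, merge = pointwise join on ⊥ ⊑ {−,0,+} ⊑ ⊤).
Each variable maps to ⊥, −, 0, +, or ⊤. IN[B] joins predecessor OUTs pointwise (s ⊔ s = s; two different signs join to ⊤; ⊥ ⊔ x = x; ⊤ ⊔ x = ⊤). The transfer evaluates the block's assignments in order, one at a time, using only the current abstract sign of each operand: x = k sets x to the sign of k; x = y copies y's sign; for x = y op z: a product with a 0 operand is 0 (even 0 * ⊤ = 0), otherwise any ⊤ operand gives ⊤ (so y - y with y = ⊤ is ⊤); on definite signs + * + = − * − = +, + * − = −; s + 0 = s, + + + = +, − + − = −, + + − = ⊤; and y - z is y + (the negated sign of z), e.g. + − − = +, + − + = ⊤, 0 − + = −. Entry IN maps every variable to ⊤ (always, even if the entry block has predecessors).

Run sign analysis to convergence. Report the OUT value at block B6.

Answer: {a: ⊤, b: ⊤, c: +, d: +, e: ⊤, f: ⊤}

Working:
Converged values:
  B0:  IN=(all ⊤)  OUT={d:+; rest ⊤}
  B1:  IN={d:+; rest ⊤}  OUT={b:+, d:+; rest ⊤}
  B2:  IN={b:+, d:+; rest ⊤}  OUT={b:+, c:+, d:+; rest ⊤}
  B3:  IN={b:+, c:+, d:+; rest ⊤}  OUT={b:+, c:+, d:+; rest ⊤}
  B4:  IN={b:+, c:+, d:+; rest ⊤}  OUT={a:+, b:+, c:+, d:+; rest ⊤}
  B5:  IN={a:+, b:+, c:+, d:+; rest ⊤}  OUT={a:+, c:+, d:+; rest ⊤}
  B6:  IN={d:+; rest ⊤}  OUT={c:+, d:+; rest ⊤}

Merge at B6: IN[B6] = OUT[B0] ⊔ OUT[B5] = {a: ⊤, b: ⊤, c: ⊤, d: +, e: ⊤, f: ⊤}
Applying B6's transfer function to that IN value gives OUT[B6] (row B6 above).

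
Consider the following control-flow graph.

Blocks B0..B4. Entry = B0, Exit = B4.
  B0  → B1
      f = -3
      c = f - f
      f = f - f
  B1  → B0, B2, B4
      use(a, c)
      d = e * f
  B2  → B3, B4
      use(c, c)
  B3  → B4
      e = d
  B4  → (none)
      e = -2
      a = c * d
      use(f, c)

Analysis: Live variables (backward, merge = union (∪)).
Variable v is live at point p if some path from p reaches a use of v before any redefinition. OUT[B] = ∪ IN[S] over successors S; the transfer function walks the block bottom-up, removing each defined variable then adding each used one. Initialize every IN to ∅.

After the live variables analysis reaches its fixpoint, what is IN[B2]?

Answer: {c, d, f}

Working:
Fixpoint table:
  B0:  IN={a, e}  OUT={a, c, e, f}
  B1:  IN={a, c, e, f}  OUT={a, c, d, e, f}
  B2:  IN={c, d, f}  OUT={c, d, f}
  B3:  IN={c, d, f}  OUT={c, d, f}
  B4:  IN={c, d, f}  OUT={}

Merge at B2: OUT[B2] = IN[B3] ⊔ IN[B4] = {c, d, f}
Applying B2's transfer function to that OUT value gives IN[B2] (row B2 above).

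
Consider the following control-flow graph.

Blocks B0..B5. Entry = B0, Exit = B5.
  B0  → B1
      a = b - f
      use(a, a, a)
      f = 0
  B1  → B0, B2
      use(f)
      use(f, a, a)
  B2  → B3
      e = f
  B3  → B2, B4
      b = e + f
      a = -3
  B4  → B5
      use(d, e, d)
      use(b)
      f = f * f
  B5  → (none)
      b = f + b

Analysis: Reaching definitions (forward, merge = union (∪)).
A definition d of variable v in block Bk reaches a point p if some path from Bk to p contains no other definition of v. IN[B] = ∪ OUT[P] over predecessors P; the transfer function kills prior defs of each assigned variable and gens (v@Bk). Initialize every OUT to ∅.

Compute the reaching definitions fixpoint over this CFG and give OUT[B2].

Per-block solution:
  B0: | IN={a@B0, f@B0} | OUT={a@B0, f@B0}
  B1: | IN={a@B0, f@B0} | OUT={a@B0, f@B0}
  B2: | IN={a@B0, a@B3, b@B3, e@B2, f@B0} | OUT={a@B0, a@B3, b@B3, e@B2, f@B0}
  B3: | IN={a@B0, a@B3, b@B3, e@B2, f@B0} | OUT={a@B3, b@B3, e@B2, f@B0}
  B4: | IN={a@B3, b@B3, e@B2, f@B0} | OUT={a@B3, b@B3, e@B2, f@B4}
  B5: | IN={a@B3, b@B3, e@B2, f@B4} | OUT={a@B3, b@B5, e@B2, f@B4}

Merge at B2: IN[B2] = OUT[B1] ⊔ OUT[B3] = {a@B0, a@B3, b@B3, e@B2, f@B0}
Applying B2's transfer function to that IN value gives OUT[B2] (row B2 above).

Answer: {a@B0, a@B3, b@B3, e@B2, f@B0}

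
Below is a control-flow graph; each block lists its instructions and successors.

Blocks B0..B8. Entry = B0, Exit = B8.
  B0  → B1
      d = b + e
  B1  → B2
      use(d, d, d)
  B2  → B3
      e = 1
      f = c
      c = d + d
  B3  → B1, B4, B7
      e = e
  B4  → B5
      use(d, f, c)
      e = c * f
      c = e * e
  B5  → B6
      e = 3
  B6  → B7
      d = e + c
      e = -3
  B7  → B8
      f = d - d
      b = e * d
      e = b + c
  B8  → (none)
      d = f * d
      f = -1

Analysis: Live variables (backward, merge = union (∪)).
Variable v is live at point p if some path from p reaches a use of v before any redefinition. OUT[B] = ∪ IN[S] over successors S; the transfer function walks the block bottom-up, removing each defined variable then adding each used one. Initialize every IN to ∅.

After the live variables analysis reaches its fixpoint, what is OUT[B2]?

Converged values:
  B0: | IN={b, c, e} | OUT={c, d}
  B1: | IN={c, d} | OUT={c, d}
  B2: | IN={c, d} | OUT={c, d, e, f}
  B3: | IN={c, d, e, f} | OUT={c, d, e, f}
  B4: | IN={c, d, f} | OUT={c}
  B5: | IN={c} | OUT={c, e}
  B6: | IN={c, e} | OUT={c, d, e}
  B7: | IN={c, d, e} | OUT={d, f}
  B8: | IN={d, f} | OUT={}

Merge at B2: OUT[B2] = IN[B3] = {c, d, e, f}

Answer: {c, d, e, f}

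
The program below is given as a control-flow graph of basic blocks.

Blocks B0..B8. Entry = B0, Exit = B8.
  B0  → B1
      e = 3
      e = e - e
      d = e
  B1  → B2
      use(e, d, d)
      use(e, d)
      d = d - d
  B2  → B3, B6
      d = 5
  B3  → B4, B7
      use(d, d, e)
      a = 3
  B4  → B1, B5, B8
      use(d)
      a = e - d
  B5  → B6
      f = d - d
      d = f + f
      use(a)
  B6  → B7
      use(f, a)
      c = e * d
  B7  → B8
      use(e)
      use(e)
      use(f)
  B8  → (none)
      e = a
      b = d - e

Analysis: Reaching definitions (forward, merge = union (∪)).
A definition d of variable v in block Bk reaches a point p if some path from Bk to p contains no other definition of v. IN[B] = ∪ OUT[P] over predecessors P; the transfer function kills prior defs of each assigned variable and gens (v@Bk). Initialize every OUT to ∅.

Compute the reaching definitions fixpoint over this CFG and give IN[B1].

Per-block solution:
  B0:   IN={}   OUT={d@B0, e@B0}
  B1:   IN={a@B4, d@B0, d@B2, e@B0}   OUT={a@B4, d@B1, e@B0}
  B2:   IN={a@B4, d@B1, e@B0}   OUT={a@B4, d@B2, e@B0}
  B3:   IN={a@B4, d@B2, e@B0}   OUT={a@B3, d@B2, e@B0}
  B4:   IN={a@B3, d@B2, e@B0}   OUT={a@B4, d@B2, e@B0}
  B5:   IN={a@B4, d@B2, e@B0}   OUT={a@B4, d@B5, e@B0, f@B5}
  B6:   IN={a@B4, d@B2, d@B5, e@B0, f@B5}   OUT={a@B4, c@B6, d@B2, d@B5, e@B0, f@B5}
  B7:   IN={a@B3, a@B4, c@B6, d@B2, d@B5, e@B0, f@B5}   OUT={a@B3, a@B4, c@B6, d@B2, d@B5, e@B0, f@B5}
  B8:   IN={a@B3, a@B4, c@B6, d@B2, d@B5, e@B0, f@B5}   OUT={a@B3, a@B4, b@B8, c@B6, d@B2, d@B5, e@B8, f@B5}

Merge at B1: IN[B1] = OUT[B0] ⊔ OUT[B4] = {a@B4, d@B0, d@B2, e@B0}

Answer: {a@B4, d@B0, d@B2, e@B0}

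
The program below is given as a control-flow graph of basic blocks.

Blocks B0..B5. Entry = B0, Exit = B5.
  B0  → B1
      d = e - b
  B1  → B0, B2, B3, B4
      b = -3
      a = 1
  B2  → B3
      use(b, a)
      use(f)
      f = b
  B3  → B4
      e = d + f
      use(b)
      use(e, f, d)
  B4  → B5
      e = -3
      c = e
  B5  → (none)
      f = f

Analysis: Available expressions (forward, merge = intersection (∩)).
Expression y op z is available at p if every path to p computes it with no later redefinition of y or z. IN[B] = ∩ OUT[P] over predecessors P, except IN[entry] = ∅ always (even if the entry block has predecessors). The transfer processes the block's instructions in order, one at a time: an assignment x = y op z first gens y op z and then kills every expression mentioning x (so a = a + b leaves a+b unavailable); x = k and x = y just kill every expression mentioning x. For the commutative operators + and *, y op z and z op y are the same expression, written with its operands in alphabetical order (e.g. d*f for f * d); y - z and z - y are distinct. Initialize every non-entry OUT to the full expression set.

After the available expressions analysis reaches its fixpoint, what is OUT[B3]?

Answer: {d+f}

Working:
Converged values:
  B0:  IN={}  OUT={e-b}
  B1:  IN={e-b}  OUT={}
  B2:  IN={}  OUT={}
  B3:  IN={}  OUT={d+f}
  B4:  IN={}  OUT={}
  B5:  IN={}  OUT={}

Merge at B3: IN[B3] = OUT[B1] ∩ OUT[B2] = {}
Applying B3's transfer function to that IN value gives OUT[B3] (row B3 above).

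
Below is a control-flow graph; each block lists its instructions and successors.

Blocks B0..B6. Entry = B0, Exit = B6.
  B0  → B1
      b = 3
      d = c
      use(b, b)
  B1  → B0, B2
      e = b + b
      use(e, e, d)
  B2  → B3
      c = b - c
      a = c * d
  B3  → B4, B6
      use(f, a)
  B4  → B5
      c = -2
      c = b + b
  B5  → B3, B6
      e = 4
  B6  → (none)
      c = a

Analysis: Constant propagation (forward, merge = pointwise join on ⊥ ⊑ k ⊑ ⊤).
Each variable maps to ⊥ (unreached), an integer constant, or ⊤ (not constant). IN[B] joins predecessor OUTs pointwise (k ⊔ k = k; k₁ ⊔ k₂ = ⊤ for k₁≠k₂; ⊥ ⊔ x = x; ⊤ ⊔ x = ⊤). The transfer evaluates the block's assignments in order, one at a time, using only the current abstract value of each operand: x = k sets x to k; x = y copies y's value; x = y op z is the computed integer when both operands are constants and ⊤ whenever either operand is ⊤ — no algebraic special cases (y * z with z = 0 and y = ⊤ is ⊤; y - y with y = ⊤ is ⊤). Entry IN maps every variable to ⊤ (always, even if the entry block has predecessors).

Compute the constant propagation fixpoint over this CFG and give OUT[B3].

Fixpoint table:
  B0:  IN=(all ⊤)  OUT={b:3; rest ⊤}
  B1:  IN={b:3; rest ⊤}  OUT={b:3, e:6; rest ⊤}
  B2:  IN={b:3, e:6; rest ⊤}  OUT={b:3, e:6; rest ⊤}
  B3:  IN={b:3; rest ⊤}  OUT={b:3; rest ⊤}
  B4:  IN={b:3; rest ⊤}  OUT={b:3, c:6; rest ⊤}
  B5:  IN={b:3, c:6; rest ⊤}  OUT={b:3, c:6, e:4; rest ⊤}
  B6:  IN={b:3; rest ⊤}  OUT={b:3; rest ⊤}

Merge at B3: IN[B3] = OUT[B2] ⊔ OUT[B5] = {a: ⊤, b: 3, c: ⊤, d: ⊤, e: ⊤, f: ⊤}
Applying B3's transfer function to that IN value gives OUT[B3] (row B3 above).

Answer: {a: ⊤, b: 3, c: ⊤, d: ⊤, e: ⊤, f: ⊤}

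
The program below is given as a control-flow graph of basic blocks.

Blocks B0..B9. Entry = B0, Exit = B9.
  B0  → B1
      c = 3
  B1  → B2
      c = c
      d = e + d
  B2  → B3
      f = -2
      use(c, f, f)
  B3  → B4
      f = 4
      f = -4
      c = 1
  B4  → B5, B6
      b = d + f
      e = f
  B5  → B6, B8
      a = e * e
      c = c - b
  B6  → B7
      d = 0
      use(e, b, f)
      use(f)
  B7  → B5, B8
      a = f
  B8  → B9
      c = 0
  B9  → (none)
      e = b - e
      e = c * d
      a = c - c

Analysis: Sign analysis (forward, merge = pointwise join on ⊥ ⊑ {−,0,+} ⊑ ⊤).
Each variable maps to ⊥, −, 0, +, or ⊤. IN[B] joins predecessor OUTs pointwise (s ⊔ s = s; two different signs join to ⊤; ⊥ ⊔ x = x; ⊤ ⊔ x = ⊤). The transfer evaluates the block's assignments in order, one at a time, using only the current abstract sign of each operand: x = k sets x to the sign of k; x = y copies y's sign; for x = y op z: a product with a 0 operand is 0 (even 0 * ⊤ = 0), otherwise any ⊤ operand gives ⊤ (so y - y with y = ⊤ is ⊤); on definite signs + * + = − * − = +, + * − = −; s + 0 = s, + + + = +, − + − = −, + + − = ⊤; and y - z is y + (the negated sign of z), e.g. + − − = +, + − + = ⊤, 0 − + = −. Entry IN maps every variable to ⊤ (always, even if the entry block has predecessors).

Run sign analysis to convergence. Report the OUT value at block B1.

Per-block solution:
  B0:   IN=(all ⊤)   OUT={c:+; rest ⊤}
  B1:   IN={c:+; rest ⊤}   OUT={c:+; rest ⊤}
  B2:   IN={c:+; rest ⊤}   OUT={c:+, f:-; rest ⊤}
  B3:   IN={c:+, f:-; rest ⊤}   OUT={c:+, f:-; rest ⊤}
  B4:   IN={c:+, f:-; rest ⊤}   OUT={c:+, e:-, f:-; rest ⊤}
  B5:   IN={e:-, f:-; rest ⊤}   OUT={a:+, e:-, f:-; rest ⊤}
  B6:   IN={e:-, f:-; rest ⊤}   OUT={d:0, e:-, f:-; rest ⊤}
  B7:   IN={d:0, e:-, f:-; rest ⊤}   OUT={a:-, d:0, e:-, f:-; rest ⊤}
  B8:   IN={e:-, f:-; rest ⊤}   OUT={c:0, e:-, f:-; rest ⊤}
  B9:   IN={c:0, e:-, f:-; rest ⊤}   OUT={a:0, c:0, e:0, f:-; rest ⊤}

Merge at B1: IN[B1] = OUT[B0] = {a: ⊤, b: ⊤, c: +, d: ⊤, e: ⊤, f: ⊤}
Applying B1's transfer function to that IN value gives OUT[B1] (row B1 above).

Answer: {a: ⊤, b: ⊤, c: +, d: ⊤, e: ⊤, f: ⊤}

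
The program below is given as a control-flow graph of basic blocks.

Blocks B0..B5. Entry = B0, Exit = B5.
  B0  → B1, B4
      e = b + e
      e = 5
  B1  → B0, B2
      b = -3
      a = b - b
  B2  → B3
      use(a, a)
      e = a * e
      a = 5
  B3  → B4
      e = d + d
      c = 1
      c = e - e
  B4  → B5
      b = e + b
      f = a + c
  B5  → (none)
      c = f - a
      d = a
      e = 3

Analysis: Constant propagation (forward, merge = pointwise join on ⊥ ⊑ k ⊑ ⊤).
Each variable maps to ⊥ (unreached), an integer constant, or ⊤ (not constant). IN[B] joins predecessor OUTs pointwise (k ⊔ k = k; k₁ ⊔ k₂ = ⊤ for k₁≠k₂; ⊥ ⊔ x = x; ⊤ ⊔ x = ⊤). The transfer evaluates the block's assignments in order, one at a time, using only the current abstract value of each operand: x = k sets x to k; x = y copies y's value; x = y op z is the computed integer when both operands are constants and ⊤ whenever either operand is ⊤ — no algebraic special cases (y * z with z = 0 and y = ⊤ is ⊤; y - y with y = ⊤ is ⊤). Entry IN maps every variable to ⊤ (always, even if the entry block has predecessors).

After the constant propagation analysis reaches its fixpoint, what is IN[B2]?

Answer: {a: 0, b: -3, c: ⊤, d: ⊤, e: 5, f: ⊤}

Working:
Fixpoint table:
  B0:  IN=(all ⊤)  OUT={e:5; rest ⊤}
  B1:  IN={e:5; rest ⊤}  OUT={a:0, b:-3, e:5; rest ⊤}
  B2:  IN={a:0, b:-3, e:5; rest ⊤}  OUT={a:5, b:-3, e:0; rest ⊤}
  B3:  IN={a:5, b:-3, e:0; rest ⊤}  OUT={a:5, b:-3; rest ⊤}
  B4:  IN=(all ⊤)  OUT=(all ⊤)
  B5:  IN=(all ⊤)  OUT={e:3; rest ⊤}

Merge at B2: IN[B2] = OUT[B1] = {a: 0, b: -3, c: ⊤, d: ⊤, e: 5, f: ⊤}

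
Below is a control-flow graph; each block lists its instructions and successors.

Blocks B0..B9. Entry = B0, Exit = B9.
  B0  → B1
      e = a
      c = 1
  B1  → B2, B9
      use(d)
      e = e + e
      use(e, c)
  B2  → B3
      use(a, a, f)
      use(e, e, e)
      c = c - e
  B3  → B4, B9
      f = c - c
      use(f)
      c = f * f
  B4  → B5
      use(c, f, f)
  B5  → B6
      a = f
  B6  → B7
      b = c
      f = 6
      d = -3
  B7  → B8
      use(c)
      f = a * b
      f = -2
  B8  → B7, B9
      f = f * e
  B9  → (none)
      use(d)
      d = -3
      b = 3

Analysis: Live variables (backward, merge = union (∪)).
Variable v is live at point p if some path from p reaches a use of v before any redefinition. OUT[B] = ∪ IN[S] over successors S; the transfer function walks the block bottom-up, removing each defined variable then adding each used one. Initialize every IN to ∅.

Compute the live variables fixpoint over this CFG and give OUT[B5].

Answer: {a, c, e}

Trace:
Per-block solution:
  B0: | IN={a, d, f} | OUT={a, c, d, e, f}
  B1: | IN={a, c, d, e, f} | OUT={a, c, d, e, f}
  B2: | IN={a, c, d, e, f} | OUT={c, d, e}
  B3: | IN={c, d, e} | OUT={c, d, e, f}
  B4: | IN={c, e, f} | OUT={c, e, f}
  B5: | IN={c, e, f} | OUT={a, c, e}
  B6: | IN={a, c, e} | OUT={a, b, c, d, e}
  B7: | IN={a, b, c, d, e} | OUT={a, b, c, d, e, f}
  B8: | IN={a, b, c, d, e, f} | OUT={a, b, c, d, e}
  B9: | IN={d} | OUT={}

Merge at B5: OUT[B5] = IN[B6] = {a, c, e}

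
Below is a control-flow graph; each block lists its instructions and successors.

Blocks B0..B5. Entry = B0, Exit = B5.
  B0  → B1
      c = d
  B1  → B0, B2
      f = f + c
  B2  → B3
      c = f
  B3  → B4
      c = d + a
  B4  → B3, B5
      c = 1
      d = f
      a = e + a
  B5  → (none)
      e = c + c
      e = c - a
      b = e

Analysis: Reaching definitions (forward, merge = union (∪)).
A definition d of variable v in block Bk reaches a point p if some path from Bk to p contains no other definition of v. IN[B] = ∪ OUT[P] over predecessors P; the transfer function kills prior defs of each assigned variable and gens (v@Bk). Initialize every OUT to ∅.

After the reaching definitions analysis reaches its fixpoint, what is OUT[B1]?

Per-block solution:
  B0: | IN={c@B0, f@B1} | OUT={c@B0, f@B1}
  B1: | IN={c@B0, f@B1} | OUT={c@B0, f@B1}
  B2: | IN={c@B0, f@B1} | OUT={c@B2, f@B1}
  B3: | IN={a@B4, c@B2, c@B4, d@B4, f@B1} | OUT={a@B4, c@B3, d@B4, f@B1}
  B4: | IN={a@B4, c@B3, d@B4, f@B1} | OUT={a@B4, c@B4, d@B4, f@B1}
  B5: | IN={a@B4, c@B4, d@B4, f@B1} | OUT={a@B4, b@B5, c@B4, d@B4, e@B5, f@B1}

Merge at B1: IN[B1] = OUT[B0] = {c@B0, f@B1}
Applying B1's transfer function to that IN value gives OUT[B1] (row B1 above).

Answer: {c@B0, f@B1}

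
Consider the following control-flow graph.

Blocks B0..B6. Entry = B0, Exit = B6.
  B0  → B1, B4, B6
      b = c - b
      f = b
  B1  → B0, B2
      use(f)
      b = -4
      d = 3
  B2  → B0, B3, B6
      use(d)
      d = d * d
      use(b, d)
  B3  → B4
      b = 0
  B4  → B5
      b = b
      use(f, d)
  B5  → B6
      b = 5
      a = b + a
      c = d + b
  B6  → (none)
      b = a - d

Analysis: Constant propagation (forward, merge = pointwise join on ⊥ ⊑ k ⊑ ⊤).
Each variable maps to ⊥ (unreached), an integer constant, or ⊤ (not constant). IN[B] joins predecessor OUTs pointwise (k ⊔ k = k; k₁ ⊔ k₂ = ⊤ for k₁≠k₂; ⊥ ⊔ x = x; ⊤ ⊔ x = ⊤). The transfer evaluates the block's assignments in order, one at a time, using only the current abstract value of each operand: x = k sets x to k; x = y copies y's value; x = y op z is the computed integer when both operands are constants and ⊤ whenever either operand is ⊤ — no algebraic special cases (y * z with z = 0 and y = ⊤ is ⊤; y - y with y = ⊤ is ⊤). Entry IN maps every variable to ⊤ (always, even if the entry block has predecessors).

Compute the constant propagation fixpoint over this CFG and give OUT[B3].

Per-block solution:
  B0: | IN=(all ⊤) | OUT=(all ⊤)
  B1: | IN=(all ⊤) | OUT={b:-4, d:3; rest ⊤}
  B2: | IN={b:-4, d:3; rest ⊤} | OUT={b:-4, d:9; rest ⊤}
  B3: | IN={b:-4, d:9; rest ⊤} | OUT={b:0, d:9; rest ⊤}
  B4: | IN=(all ⊤) | OUT=(all ⊤)
  B5: | IN=(all ⊤) | OUT={b:5; rest ⊤}
  B6: | IN=(all ⊤) | OUT=(all ⊤)

Merge at B3: IN[B3] = OUT[B2] = {a: ⊤, b: -4, c: ⊤, d: 9, e: ⊤, f: ⊤}
Applying B3's transfer function to that IN value gives OUT[B3] (row B3 above).

Answer: {a: ⊤, b: 0, c: ⊤, d: 9, e: ⊤, f: ⊤}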